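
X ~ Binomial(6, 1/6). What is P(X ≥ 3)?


P(X ≥ 3) = Σ P(X=i) for i=3..6
P(X=3) = 625/11664
P(X=4) = 125/15552
P(X=5) = 5/7776
P(X=6) = 1/46656
Sum = 1453/23328

P(X ≥ 3) = 1453/23328 ≈ 6.23%


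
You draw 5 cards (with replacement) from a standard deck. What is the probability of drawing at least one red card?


P(not a red card) = 26/52 = 1/2
P(none in 5 draws) = (1/2)^5 = 1/32
P(≥1 red card) = 1 - 1/32 = 31/32

P = 31/32 ≈ 96.88%


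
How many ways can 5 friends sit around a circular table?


Circular arrangements of 5 distinct objects: fix one position to break rotational symmetry.
(n-1)! = 4! = 24

24


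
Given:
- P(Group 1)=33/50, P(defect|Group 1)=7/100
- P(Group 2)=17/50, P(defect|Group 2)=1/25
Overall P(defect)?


P(B) = Σ P(B|Aᵢ)×P(Aᵢ)
  7/100×33/50 = 231/5000
  1/25×17/50 = 17/1250
Sum = 299/5000

P(defect) = 299/5000 ≈ 5.98%


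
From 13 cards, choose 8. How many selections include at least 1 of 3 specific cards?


Complement: C(13,8) - C(10,8) = 1287 - 45 = 1242

1242


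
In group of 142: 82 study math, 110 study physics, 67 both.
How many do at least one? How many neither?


|A∪B| = 82+110-67 = 125
Neither = 142-125 = 17

At least one: 125; Neither: 17


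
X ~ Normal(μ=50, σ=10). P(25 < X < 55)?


z₁=(25-50)/10=-2.5, z₂=(55-50)/10=0.5
P = Φ(0.5) - Φ(-2.5) = 0.691462 - 0.006210 = 0.685252 ≈ 0.6853

P(25 < X < 55) ≈ 0.6853


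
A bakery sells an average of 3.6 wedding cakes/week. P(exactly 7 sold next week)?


Poisson(λ=3.6): P(X=7) = e^(-λ)×λ^k/k!
= e^(-3.6) × 3.6^7 / 7!
≈ 0.02732372245 × 7836.4164096 / 5040 ≈ 0.042484

P(X=7) ≈ 0.042484 ≈ 4.25%


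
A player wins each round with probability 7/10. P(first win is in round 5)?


Geometric: P(X=5) = (1-p)^(k-1)×p = (3/10)^4×7/10 = 567/100000

P(X=5) = 567/100000 ≈ 0.57%


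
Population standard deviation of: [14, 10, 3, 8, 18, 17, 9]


Mean = 79/7
  (14-79/7)²=361/49
  (10-79/7)²=81/49
  (3-79/7)²=3364/49
  (8-79/7)²=529/49
  (18-79/7)²=2209/49
  (17-79/7)²=1600/49
  (9-79/7)²=256/49
Σ(x-μ)² = 1200/7
σ² = (1200/7)/7 = 1200/49

σ = √(1200/49) ≈ 4.9487


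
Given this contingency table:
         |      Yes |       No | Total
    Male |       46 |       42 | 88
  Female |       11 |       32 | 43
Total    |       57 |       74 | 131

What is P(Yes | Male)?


P(Yes | Male) = 46/(46+42) = 46/88 = 23/44

P(Yes|Male) = 23/44 ≈ 52.27%


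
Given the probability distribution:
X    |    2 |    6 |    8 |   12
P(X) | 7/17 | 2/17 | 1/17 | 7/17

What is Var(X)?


E[X] = 118/17
E[X²] = 1172/17
Var(X) = E[X²] - (E[X])² = 1172/17 - 13924/289 = 6000/289

Var(X) = 6000/289 ≈ 20.7612


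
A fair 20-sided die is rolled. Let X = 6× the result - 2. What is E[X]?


E[die] = (1+20)/2 = 21/2
E[X] = 6×21/2 - 2 = 61

E[X] = 61


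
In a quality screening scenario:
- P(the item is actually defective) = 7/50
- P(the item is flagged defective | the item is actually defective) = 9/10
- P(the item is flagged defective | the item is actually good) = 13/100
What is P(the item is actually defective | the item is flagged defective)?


Using Bayes' theorem:
P(A|B) = P(B|A)·P(A) / P(B)

P(the item is flagged defective) = 9/10 × 7/50 + 13/100 × 43/50
= 63/500 + 559/5000 = 1189/5000

P(the item is actually defective|the item is flagged defective) = (63/500) / (1189/5000) = 630/1189

P(the item is actually defective|the item is flagged defective) = 630/1189 ≈ 52.99%


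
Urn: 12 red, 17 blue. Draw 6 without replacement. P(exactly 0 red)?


Hypergeometric: C(12,0)×C(17,6)/C(29,6)
= 1×12376/475020 = 34/1305

P(X=0) = 34/1305 ≈ 2.61%


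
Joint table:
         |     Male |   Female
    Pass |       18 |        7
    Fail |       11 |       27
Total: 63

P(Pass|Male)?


P(Pass|Male) = 18/(18+11) = 18/29

P = 18/29 ≈ 62.07%


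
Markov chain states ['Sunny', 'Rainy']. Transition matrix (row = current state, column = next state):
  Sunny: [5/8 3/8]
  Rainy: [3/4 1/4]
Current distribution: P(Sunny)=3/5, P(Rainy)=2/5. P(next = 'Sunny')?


P(next=Sunny) = Σᵢ P(now=i)×P(i→Sunny)
= 3/5×5/8 + 2/5×3/4
= 3/8 + 3/10 = 27/40

P = 27/40 ≈ 0.6750


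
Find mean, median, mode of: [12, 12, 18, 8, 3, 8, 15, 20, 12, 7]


Sorted: [3, 7, 8, 8, 12, 12, 12, 15, 18, 20]
Mean = 115/10 = 23/2
Median = 12
Freq: {12: 3, 18: 1, 8: 2, 3: 1, 15: 1, 20: 1, 7: 1}
Mode: [12]

Mean=23/2, Median=12, Mode=12


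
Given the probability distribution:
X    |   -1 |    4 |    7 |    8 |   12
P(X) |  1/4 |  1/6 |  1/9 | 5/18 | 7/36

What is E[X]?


E[X] = Σ x·P(X=x)
= (-1)×(1/4) + (4)×(1/6) + (7)×(1/9) + (8)×(5/18) + (12)×(7/36)
= 23/4

E[X] = 23/4


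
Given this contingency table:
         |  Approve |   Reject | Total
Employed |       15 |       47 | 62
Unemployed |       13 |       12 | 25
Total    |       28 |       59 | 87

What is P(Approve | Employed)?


P(Approve | Employed) = 15/(15+47) = 15/62

P(Approve|Employed) = 15/62 ≈ 24.19%


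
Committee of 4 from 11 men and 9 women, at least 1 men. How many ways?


Count by #men:
  1M,3W: C(11,1)×C(9,3)=924
  2M,2W: C(11,2)×C(9,2)=1980
  3M,1W: C(11,3)×C(9,1)=1485
  4M,0W: C(11,4)×C(9,0)=330
Total = 4719

4719


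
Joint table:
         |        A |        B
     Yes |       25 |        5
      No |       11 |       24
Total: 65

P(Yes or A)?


P(Yes∨A) = P(Yes) + P(A) - P(Yes∧A)
= (30 + 36 - 25)/65 = 41/65

P = 41/65 ≈ 63.08%


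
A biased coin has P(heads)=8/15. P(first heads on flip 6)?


Geometric: P(X=6) = (1-p)^(k-1)×p = (7/15)^5×8/15 = 134456/11390625

P(X=6) = 134456/11390625 ≈ 1.18%


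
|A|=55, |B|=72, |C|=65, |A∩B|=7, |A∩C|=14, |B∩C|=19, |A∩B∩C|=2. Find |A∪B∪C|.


|A∪B∪C| = 55+72+65-7-14-19+2 = 154

|A∪B∪C| = 154


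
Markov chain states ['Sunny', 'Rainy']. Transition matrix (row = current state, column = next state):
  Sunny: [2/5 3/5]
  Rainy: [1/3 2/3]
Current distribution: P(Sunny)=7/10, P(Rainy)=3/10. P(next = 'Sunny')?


P(next=Sunny) = Σᵢ P(now=i)×P(i→Sunny)
= 7/10×2/5 + 3/10×1/3
= 7/25 + 1/10 = 19/50

P = 19/50 ≈ 0.3800


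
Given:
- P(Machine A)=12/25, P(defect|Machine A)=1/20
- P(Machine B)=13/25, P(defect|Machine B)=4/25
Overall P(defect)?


P(B) = Σ P(B|Aᵢ)×P(Aᵢ)
  1/20×12/25 = 3/125
  4/25×13/25 = 52/625
Sum = 67/625

P(defect) = 67/625 ≈ 10.72%


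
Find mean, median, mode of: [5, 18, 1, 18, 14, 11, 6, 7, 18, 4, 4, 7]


Sorted: [1, 4, 4, 5, 6, 7, 7, 11, 14, 18, 18, 18]
Mean = 113/12
Median = 7
Freq: {5: 1, 18: 3, 1: 1, 14: 1, 11: 1, 6: 1, 7: 2, 4: 2}
Mode: [18]

Mean=113/12, Median=7, Mode=18


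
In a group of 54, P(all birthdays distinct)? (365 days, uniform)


P(all different) = Π(365-i)/365 for i=0..53
= (365/365)×(364/365)×...×(312/365)
= 0.016123

P ≈ 0.0161 ≈ 1.61%


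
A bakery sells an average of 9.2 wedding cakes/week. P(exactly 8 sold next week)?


Poisson(λ=9.2): P(X=8) = e^(-λ)×λ^k/k!
= e^(-9.2) × 9.2^8 / 8!
≈ 0.0001010394018 × 51321887.3138 / 40320 ≈ 0.128609

P(X=8) ≈ 0.128609 ≈ 12.86%


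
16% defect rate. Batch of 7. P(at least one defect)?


P(all good) = (21/25)^7 = 1801088541/6103515625
P(≥1 defect) = 4302427084/6103515625

P = 4302427084/6103515625 ≈ 70.49%


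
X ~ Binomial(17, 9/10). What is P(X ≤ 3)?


P(X ≤ 3) = Σ P(X=i) for i=0..3
P(X=0) = 1/100000000000000000
P(X=1) = 153/100000000000000000
P(X=2) = 1377/12500000000000000
P(X=3) = 12393/2500000000000000
Sum = 50689/10000000000000000

P(X ≤ 3) = 50689/10000000000000000 ≈ 0.00%


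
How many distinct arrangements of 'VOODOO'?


Letters: 6, freq: {'V': 1, 'O': 4, 'D': 1}
6!/(1!×4!×1!) = 720/24 = 30

30


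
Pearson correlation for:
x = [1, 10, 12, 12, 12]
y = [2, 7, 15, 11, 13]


n=5, Σx=47, Σy=48, Σxy=540, Σx²=533, Σy²=568
r = (5×540 - 47×48)/√((5×533 - 47²)(5×568 - 48²))
= 444/√(456×536) = 444/√244416 ≈ 444/494.3845 ≈ 0.8981

r ≈ 0.8981


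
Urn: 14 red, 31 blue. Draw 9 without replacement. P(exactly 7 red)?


Hypergeometric: C(14,7)×C(31,2)/C(45,9)
= 3432×465/886163135 = 2232/1239389

P(X=7) = 2232/1239389 ≈ 0.18%


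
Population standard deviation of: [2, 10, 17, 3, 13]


Mean = 45/5 = 9
  (2-9)²=49
  (10-9)²=1
  (17-9)²=64
  (3-9)²=36
  (13-9)²=16
Σ(x-μ)² = 166
σ² = 166/5

σ = √(166/5) ≈ 5.7619


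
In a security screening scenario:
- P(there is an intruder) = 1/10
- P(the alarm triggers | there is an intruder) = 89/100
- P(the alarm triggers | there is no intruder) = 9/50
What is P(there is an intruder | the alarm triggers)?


Using Bayes' theorem:
P(A|B) = P(B|A)·P(A) / P(B)

P(the alarm triggers) = 89/100 × 1/10 + 9/50 × 9/10
= 89/1000 + 81/500 = 251/1000

P(there is an intruder|the alarm triggers) = (89/1000) / (251/1000) = 89/251

P(there is an intruder|the alarm triggers) = 89/251 ≈ 35.46%


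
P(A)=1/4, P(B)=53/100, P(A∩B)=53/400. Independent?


P(A)×P(B) = 53/400
P(A∩B) = 53/400
Equal ✓ → Independent

Yes, independent


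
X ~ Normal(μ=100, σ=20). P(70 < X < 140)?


z₁=(70-100)/20=-1.5, z₂=(140-100)/20=2.0
P = Φ(2.0) - Φ(-1.5) = 0.977250 - 0.066807 = 0.910443 ≈ 0.9104

P(70 < X < 140) ≈ 0.9104


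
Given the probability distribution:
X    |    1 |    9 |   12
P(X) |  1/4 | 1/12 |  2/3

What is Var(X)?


E[X] = 9
E[X²] = 103
Var(X) = E[X²] - (E[X])² = 103 - 81 = 22

Var(X) = 22 ≈ 22.0000


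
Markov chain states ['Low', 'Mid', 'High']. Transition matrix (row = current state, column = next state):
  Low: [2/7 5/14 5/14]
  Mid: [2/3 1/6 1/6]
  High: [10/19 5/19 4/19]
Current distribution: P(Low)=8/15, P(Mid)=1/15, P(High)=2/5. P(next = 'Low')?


P(next=Low) = Σᵢ P(now=i)×P(i→Low)
= 8/15×2/7 + 1/15×2/3 + 2/5×10/19
= 16/105 + 2/45 + 4/19 = 2438/5985

P = 2438/5985 ≈ 0.4074


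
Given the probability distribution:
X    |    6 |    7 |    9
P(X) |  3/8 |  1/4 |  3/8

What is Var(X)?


E[X] = 59/8
E[X²] = 449/8
Var(X) = E[X²] - (E[X])² = 449/8 - 3481/64 = 111/64

Var(X) = 111/64 ≈ 1.7344


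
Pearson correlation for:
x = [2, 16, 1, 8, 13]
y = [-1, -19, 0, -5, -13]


n=5, Σx=40, Σy=-38, Σxy=-515, Σx²=494, Σy²=556
r = (5×(-515) - 40×(-38))/√((5×494 - 40²)(5×556 - (-38)²))
= -1055/√(870×1336) = -1055/√1162320 ≈ -1055/1078.1095 ≈ -0.9786

r ≈ -0.9786


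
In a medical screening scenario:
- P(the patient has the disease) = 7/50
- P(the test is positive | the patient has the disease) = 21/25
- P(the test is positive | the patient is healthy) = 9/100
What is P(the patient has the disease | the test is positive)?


Using Bayes' theorem:
P(A|B) = P(B|A)·P(A) / P(B)

P(the test is positive) = 21/25 × 7/50 + 9/100 × 43/50
= 147/1250 + 387/5000 = 39/200

P(the patient has the disease|the test is positive) = (147/1250) / (39/200) = 196/325

P(the patient has the disease|the test is positive) = 196/325 ≈ 60.31%


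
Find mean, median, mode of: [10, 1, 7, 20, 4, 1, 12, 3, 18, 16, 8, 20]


Sorted: [1, 1, 3, 4, 7, 8, 10, 12, 16, 18, 20, 20]
Mean = 120/12 = 10
Median = 9
Freq: {10: 1, 1: 2, 7: 1, 20: 2, 4: 1, 12: 1, 3: 1, 18: 1, 16: 1, 8: 1}
Mode: [1, 20]

Mean=10, Median=9, Mode=[1, 20]


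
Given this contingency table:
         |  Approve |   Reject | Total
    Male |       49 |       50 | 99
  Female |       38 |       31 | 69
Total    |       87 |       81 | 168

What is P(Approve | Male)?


P(Approve | Male) = 49/(49+50) = 49/99

P(Approve|Male) = 49/99 ≈ 49.49%


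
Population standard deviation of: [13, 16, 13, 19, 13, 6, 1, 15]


Mean = 96/8 = 12
  (13-12)²=1
  (16-12)²=16
  (13-12)²=1
  (19-12)²=49
  (13-12)²=1
  (6-12)²=36
  (1-12)²=121
  (15-12)²=9
Σ(x-μ)² = 234
σ² = 234/8 = 117/4

σ = √(117/4) ≈ 5.4083


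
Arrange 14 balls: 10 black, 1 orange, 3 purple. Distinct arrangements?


14!/(10!×1!×3!) = 4004

4004


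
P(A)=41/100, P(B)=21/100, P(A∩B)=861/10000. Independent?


P(A)×P(B) = 861/10000
P(A∩B) = 861/10000
Equal ✓ → Independent

Yes, independent


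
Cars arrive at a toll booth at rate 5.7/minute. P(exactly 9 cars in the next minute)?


Poisson(λ=5.7): P(X=9) = e^(-λ)×λ^k/k!
= e^(-5.7) × 5.7^9 / 9!
≈ 0.003345965457 × 6351461.95538 / 362880 ≈ 0.058564

P(X=9) ≈ 0.058564 ≈ 5.86%


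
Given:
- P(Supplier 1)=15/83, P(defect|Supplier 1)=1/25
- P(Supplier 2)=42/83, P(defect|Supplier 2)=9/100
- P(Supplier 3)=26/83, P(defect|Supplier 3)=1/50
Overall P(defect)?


P(B) = Σ P(B|Aᵢ)×P(Aᵢ)
  1/25×15/83 = 3/415
  9/100×42/83 = 189/4150
  1/50×26/83 = 13/2075
Sum = 49/830

P(defect) = 49/830 ≈ 5.90%


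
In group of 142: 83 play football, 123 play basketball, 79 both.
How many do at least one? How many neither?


|A∪B| = 83+123-79 = 127
Neither = 142-127 = 15

At least one: 127; Neither: 15


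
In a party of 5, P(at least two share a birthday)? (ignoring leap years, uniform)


P(all different) = Π(365-i)/365 for i=0..4
= 0.972864
P(match) = 1 - 0.972864 = 0.027136

P ≈ 0.0271 ≈ 2.71%


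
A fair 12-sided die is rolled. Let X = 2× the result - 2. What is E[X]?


E[die] = (1+12)/2 = 13/2
E[X] = 2×13/2 - 2 = 11

E[X] = 11


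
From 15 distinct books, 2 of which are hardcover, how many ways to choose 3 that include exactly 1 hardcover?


Choose 1 of the 2 hardcovers and 2 of the other 13 books:
C(2,1)×C(13,2) = 2×78 = 156

156


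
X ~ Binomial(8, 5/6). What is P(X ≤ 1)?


P(X ≤ 1) = Σ P(X=i) for i=0..1
P(X=0) = 1/1679616
P(X=1) = 5/209952
Sum = 41/1679616

P(X ≤ 1) = 41/1679616 ≈ 0.00%


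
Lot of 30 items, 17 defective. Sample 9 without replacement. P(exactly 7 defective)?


Hypergeometric: C(17,7)×C(13,2)/C(30,9)
= 19448×78/14307150 = 1768/16675

P(X=7) = 1768/16675 ≈ 10.60%


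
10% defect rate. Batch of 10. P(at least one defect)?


P(all good) = (9/10)^10 = 3486784401/10000000000
P(≥1 defect) = 6513215599/10000000000

P = 6513215599/10000000000 ≈ 65.13%


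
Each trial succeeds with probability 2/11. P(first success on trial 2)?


Geometric: P(X=2) = (1-p)^(k-1)×p = (9/11)^1×2/11 = 18/121

P(X=2) = 18/121 ≈ 14.88%


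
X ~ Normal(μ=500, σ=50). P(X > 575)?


z = (575-500)/50 = 1.5
P(X > 575) = 1 - P(Z ≤ 1.5) = 1 - 0.9332 = 0.0668

P(X > 575) ≈ 0.0668


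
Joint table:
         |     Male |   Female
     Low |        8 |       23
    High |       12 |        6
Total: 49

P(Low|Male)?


P(Low|Male) = 8/(8+12) = 8/20 = 2/5

P = 2/5 ≈ 40.00%


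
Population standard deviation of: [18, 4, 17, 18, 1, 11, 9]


Mean = 78/7
  (18-78/7)²=2304/49
  (4-78/7)²=2500/49
  (17-78/7)²=1681/49
  (18-78/7)²=2304/49
  (1-78/7)²=5041/49
  (11-78/7)²=1/49
  (9-78/7)²=225/49
Σ(x-μ)² = 2008/7
σ² = (2008/7)/7 = 2008/49

σ = √(2008/49) ≈ 6.4015


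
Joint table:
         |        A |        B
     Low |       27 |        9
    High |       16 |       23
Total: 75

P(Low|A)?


P(Low|A) = 27/(27+16) = 27/43

P = 27/43 ≈ 62.79%


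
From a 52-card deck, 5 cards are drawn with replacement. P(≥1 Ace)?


P(not a Ace) = 48/52 = 12/13
P(none in 5 draws) = (12/13)^5 = 248832/371293
P(≥1 Ace) = 1 - 248832/371293 = 122461/371293

P = 122461/371293 ≈ 32.98%


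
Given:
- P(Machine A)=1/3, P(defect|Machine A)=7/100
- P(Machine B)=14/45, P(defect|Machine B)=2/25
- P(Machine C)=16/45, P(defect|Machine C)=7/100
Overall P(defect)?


P(B) = Σ P(B|Aᵢ)×P(Aᵢ)
  7/100×1/3 = 7/300
  2/25×14/45 = 28/1125
  7/100×16/45 = 28/1125
Sum = 329/4500

P(defect) = 329/4500 ≈ 7.31%


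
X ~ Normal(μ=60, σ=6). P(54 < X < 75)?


z₁=(54-60)/6=-1.0, z₂=(75-60)/6=2.5
P = Φ(2.5) - Φ(-1.0) = 0.993790 - 0.158655 = 0.835135 ≈ 0.8351

P(54 < X < 75) ≈ 0.8351


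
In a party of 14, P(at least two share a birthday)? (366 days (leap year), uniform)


P(all different) = Π(366-i)/366 for i=0..13
= 0.777440
P(match) = 1 - 0.777440 = 0.222560

P ≈ 0.2226 ≈ 22.26%


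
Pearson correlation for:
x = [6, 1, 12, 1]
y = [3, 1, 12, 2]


n=4, Σx=20, Σy=18, Σxy=165, Σx²=182, Σy²=158
r = (4×165 - 20×18)/√((4×182 - 20²)(4×158 - 18²))
= 300/√(328×308) = 300/√101024 ≈ 300/317.8427 ≈ 0.9439

r ≈ 0.9439


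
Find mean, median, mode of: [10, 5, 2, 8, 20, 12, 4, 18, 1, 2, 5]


Sorted: [1, 2, 2, 4, 5, 5, 8, 10, 12, 18, 20]
Mean = 87/11
Median = 5
Freq: {10: 1, 5: 2, 2: 2, 8: 1, 20: 1, 12: 1, 4: 1, 18: 1, 1: 1}
Mode: [2, 5]

Mean=87/11, Median=5, Mode=[2, 5]


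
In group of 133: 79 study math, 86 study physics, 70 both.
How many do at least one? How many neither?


|A∪B| = 79+86-70 = 95
Neither = 133-95 = 38

At least one: 95; Neither: 38


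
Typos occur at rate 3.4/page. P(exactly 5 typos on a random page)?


Poisson(λ=3.4): P(X=5) = e^(-λ)×λ^k/k!
= e^(-3.4) × 3.4^5 / 5!
≈ 0.03337326996 × 454.35424 / 120 ≈ 0.126361

P(X=5) ≈ 0.126361 ≈ 12.64%


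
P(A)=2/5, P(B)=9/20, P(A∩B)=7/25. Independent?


P(A)×P(B) = 9/50
P(A∩B) = 7/25
Not equal → NOT independent

No, not independent


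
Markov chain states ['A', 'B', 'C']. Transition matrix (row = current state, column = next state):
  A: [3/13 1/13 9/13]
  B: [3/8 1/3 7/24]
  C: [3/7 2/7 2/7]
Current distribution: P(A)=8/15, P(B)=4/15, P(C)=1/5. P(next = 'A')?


P(next=A) = Σᵢ P(now=i)×P(i→A)
= 8/15×3/13 + 4/15×3/8 + 1/5×3/7
= 8/65 + 1/10 + 3/35 = 281/910

P = 281/910 ≈ 0.3088


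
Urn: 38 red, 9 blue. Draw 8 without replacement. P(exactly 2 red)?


Hypergeometric: C(38,2)×C(9,6)/C(47,8)
= 703×84/314457495 = 19684/104819165

P(X=2) = 19684/104819165 ≈ 0.02%


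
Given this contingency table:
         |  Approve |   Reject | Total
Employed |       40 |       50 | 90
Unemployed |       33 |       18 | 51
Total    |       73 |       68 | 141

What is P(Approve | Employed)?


P(Approve | Employed) = 40/(40+50) = 40/90 = 4/9

P(Approve|Employed) = 4/9 ≈ 44.44%


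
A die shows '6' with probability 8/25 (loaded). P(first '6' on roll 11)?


Geometric: P(X=11) = (1-p)^(k-1)×p = (17/25)^10×8/25 = 16127951203592/2384185791015625

P(X=11) = 16127951203592/2384185791015625 ≈ 0.68%


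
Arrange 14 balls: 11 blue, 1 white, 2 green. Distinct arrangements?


14!/(11!×1!×2!) = 1092

1092


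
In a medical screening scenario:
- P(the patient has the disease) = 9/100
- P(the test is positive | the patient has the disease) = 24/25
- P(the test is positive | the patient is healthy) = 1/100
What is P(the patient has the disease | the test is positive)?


Using Bayes' theorem:
P(A|B) = P(B|A)·P(A) / P(B)

P(the test is positive) = 24/25 × 9/100 + 1/100 × 91/100
= 54/625 + 91/10000 = 191/2000

P(the patient has the disease|the test is positive) = (54/625) / (191/2000) = 864/955

P(the patient has the disease|the test is positive) = 864/955 ≈ 90.47%


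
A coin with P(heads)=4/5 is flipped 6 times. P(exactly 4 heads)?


Binomial: P(X=4) = C(6,4)×p^4×(1-p)^2
= 15 × 256/625 × 1/25 = 768/3125

P(X=4) = 768/3125 ≈ 24.58%


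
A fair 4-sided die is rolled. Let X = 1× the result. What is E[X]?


E[die] = (1+4)/2 = 5/2
E[X] = 1 × 5/2 = 5/2

E[X] = 5/2


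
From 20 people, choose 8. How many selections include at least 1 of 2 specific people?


Complement: C(20,8) - C(18,8) = 125970 - 43758 = 82212

82212


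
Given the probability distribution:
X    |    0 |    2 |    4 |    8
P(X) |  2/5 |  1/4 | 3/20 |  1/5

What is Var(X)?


E[X] = 27/10
E[X²] = 81/5
Var(X) = E[X²] - (E[X])² = 81/5 - 729/100 = 891/100

Var(X) = 891/100 ≈ 8.9100


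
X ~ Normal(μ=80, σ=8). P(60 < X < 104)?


z₁=(60-80)/8=-2.5, z₂=(104-80)/8=3.0
P = Φ(3.0) - Φ(-2.5) = 0.998650 - 0.006210 = 0.992440 ≈ 0.9924

P(60 < X < 104) ≈ 0.9924


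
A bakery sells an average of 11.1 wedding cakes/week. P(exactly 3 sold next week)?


Poisson(λ=11.1): P(X=3) = e^(-λ)×λ^k/k!
= e^(-11.1) × 11.1^3 / 3!
≈ 1.511232382e-05 × 1367.631 / 6 ≈ 0.003445

P(X=3) ≈ 0.003445 ≈ 0.34%


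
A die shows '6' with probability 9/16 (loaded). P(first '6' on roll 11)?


Geometric: P(X=11) = (1-p)^(k-1)×p = (7/16)^10×9/16 = 2542277241/17592186044416

P(X=11) = 2542277241/17592186044416 ≈ 0.01%


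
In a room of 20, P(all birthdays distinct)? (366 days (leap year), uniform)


P(all different) = Π(366-i)/366 for i=0..19
= (366/366)×(365/366)×...×(347/366)
= 0.589430

P ≈ 0.5894 ≈ 58.94%


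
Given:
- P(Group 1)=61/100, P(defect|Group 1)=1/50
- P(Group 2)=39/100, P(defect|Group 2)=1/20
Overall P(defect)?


P(B) = Σ P(B|Aᵢ)×P(Aᵢ)
  1/50×61/100 = 61/5000
  1/20×39/100 = 39/2000
Sum = 317/10000

P(defect) = 317/10000 ≈ 3.17%


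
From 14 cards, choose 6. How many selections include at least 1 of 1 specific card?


Complement: C(14,6) - C(13,6) = 3003 - 1716 = 1287

1287


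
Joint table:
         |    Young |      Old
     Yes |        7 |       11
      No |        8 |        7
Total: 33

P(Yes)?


P(Yes) = (7+11)/33 = 18/33 = 6/11

P(Yes) = 6/11 ≈ 54.55%


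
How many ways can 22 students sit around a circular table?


Circular arrangements of 22 distinct objects: fix one position to break rotational symmetry.
(n-1)! = 21! = 51090942171709440000

51090942171709440000


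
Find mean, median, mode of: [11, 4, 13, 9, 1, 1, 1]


Sorted: [1, 1, 1, 4, 9, 11, 13]
Mean = 40/7
Median = 4
Freq: {11: 1, 4: 1, 13: 1, 9: 1, 1: 3}
Mode: [1]

Mean=40/7, Median=4, Mode=1


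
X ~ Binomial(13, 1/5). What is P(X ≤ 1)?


P(X ≤ 1) = Σ P(X=i) for i=0..1
P(X=0) = 67108864/1220703125
P(X=1) = 218103808/1220703125
Sum = 285212672/1220703125

P(X ≤ 1) = 285212672/1220703125 ≈ 23.36%


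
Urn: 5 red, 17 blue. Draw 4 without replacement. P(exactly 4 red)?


Hypergeometric: C(5,4)×C(17,0)/C(22,4)
= 5×1/7315 = 1/1463

P(X=4) = 1/1463 ≈ 0.07%


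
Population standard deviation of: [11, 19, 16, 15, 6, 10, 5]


Mean = 82/7
  (11-82/7)²=25/49
  (19-82/7)²=2601/49
  (16-82/7)²=900/49
  (15-82/7)²=529/49
  (6-82/7)²=1600/49
  (10-82/7)²=144/49
  (5-82/7)²=2209/49
Σ(x-μ)² = 1144/7
σ² = (1144/7)/7 = 1144/49

σ = √(1144/49) ≈ 4.8319


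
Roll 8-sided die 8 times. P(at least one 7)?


P(no 7)^8 = (7/8)^8 = 5764801/16777216
P(≥1) = 1 - 5764801/16777216 = 11012415/16777216

P = 11012415/16777216 ≈ 65.64%


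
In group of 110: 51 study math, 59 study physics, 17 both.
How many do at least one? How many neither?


|A∪B| = 51+59-17 = 93
Neither = 110-93 = 17

At least one: 93; Neither: 17


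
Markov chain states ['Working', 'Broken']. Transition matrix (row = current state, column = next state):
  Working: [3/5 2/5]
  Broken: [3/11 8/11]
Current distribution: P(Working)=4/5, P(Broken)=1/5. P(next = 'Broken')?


P(next=Broken) = Σᵢ P(now=i)×P(i→Broken)
= 4/5×2/5 + 1/5×8/11
= 8/25 + 8/55 = 128/275

P = 128/275 ≈ 0.4655


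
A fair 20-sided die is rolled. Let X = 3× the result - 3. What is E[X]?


E[die] = (1+20)/2 = 21/2
E[X] = 3×21/2 - 3 = 57/2

E[X] = 57/2


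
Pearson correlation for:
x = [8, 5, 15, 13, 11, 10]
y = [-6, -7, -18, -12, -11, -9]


n=6, Σx=62, Σy=-63, Σxy=-720, Σx²=704, Σy²=755
r = (6×(-720) - 62×(-63))/√((6×704 - 62²)(6×755 - (-63)²))
= -414/√(380×561) = -414/√213180 ≈ -414/461.7142 ≈ -0.8967

r ≈ -0.8967


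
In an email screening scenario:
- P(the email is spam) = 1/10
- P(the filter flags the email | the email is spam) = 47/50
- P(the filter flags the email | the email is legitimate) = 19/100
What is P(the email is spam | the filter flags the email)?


Using Bayes' theorem:
P(A|B) = P(B|A)·P(A) / P(B)

P(the filter flags the email) = 47/50 × 1/10 + 19/100 × 9/10
= 47/500 + 171/1000 = 53/200

P(the email is spam|the filter flags the email) = (47/500) / (53/200) = 94/265

P(the email is spam|the filter flags the email) = 94/265 ≈ 35.47%


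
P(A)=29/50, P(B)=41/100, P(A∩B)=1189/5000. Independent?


P(A)×P(B) = 1189/5000
P(A∩B) = 1189/5000
Equal ✓ → Independent

Yes, independent


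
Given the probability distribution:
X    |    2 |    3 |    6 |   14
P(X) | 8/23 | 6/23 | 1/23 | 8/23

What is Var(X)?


E[X] = 152/23
E[X²] = 1690/23
Var(X) = E[X²] - (E[X])² = 1690/23 - 23104/529 = 15766/529

Var(X) = 15766/529 ≈ 29.8034


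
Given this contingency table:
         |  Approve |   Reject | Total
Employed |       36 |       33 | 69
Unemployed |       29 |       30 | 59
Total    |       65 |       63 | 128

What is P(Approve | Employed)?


P(Approve | Employed) = 36/(36+33) = 36/69 = 12/23

P(Approve|Employed) = 12/23 ≈ 52.17%


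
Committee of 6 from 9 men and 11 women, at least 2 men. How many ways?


Count by #men:
  2M,4W: C(9,2)×C(11,4)=11880
  3M,3W: C(9,3)×C(11,3)=13860
  4M,2W: C(9,4)×C(11,2)=6930
  5M,1W: C(9,5)×C(11,1)=1386
  6M,0W: C(9,6)×C(11,0)=84
Total = 34140

34140


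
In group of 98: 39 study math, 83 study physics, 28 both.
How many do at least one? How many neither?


|A∪B| = 39+83-28 = 94
Neither = 98-94 = 4

At least one: 94; Neither: 4


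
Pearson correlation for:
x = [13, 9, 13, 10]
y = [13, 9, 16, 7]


n=4, Σx=45, Σy=45, Σxy=528, Σx²=519, Σy²=555
r = (4×528 - 45×45)/√((4×519 - 45²)(4×555 - 45²))
= 87/√(51×195) = 87/√9945 ≈ 87/99.7246 ≈ 0.8724

r ≈ 0.8724


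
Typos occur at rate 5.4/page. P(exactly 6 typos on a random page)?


Poisson(λ=5.4): P(X=6) = e^(-λ)×λ^k/k!
= e^(-5.4) × 5.4^6 / 6!
≈ 0.004516580943 × 24794.911296 / 720 ≈ 0.155539

P(X=6) ≈ 0.155539 ≈ 15.55%


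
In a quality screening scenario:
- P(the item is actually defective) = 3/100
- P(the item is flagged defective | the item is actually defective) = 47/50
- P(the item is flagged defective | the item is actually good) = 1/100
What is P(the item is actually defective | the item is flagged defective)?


Using Bayes' theorem:
P(A|B) = P(B|A)·P(A) / P(B)

P(the item is flagged defective) = 47/50 × 3/100 + 1/100 × 97/100
= 141/5000 + 97/10000 = 379/10000

P(the item is actually defective|the item is flagged defective) = (141/5000) / (379/10000) = 282/379

P(the item is actually defective|the item is flagged defective) = 282/379 ≈ 74.41%


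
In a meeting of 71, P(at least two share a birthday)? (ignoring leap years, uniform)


P(all different) = Π(365-i)/365 for i=0..70
= 0.000679
P(match) = 1 - 0.000679 = 0.999321

P ≈ 0.9993 ≈ 99.93%


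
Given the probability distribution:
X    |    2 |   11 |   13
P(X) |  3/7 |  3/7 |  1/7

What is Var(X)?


E[X] = 52/7
E[X²] = 544/7
Var(X) = E[X²] - (E[X])² = 544/7 - 2704/49 = 1104/49

Var(X) = 1104/49 ≈ 22.5306


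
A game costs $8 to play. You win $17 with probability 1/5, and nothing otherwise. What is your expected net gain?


E[gain] = (17-8)×1/5 + (-8)×4/5
= 9/5 - 32/5 = -23/5

Expected net gain = $-23/5 ≈ $-4.60


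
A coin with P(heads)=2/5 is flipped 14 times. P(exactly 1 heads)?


Binomial: P(X=1) = C(14,1)×p^1×(1-p)^13
= 14 × 2/5 × 1594323/1220703125 = 44641044/6103515625

P(X=1) = 44641044/6103515625 ≈ 0.73%


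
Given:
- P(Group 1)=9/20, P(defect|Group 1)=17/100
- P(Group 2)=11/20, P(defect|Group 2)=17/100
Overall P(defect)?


P(B) = Σ P(B|Aᵢ)×P(Aᵢ)
  17/100×9/20 = 153/2000
  17/100×11/20 = 187/2000
Sum = 17/100

P(defect) = 17/100 ≈ 17.00%


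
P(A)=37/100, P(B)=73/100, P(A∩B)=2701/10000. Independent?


P(A)×P(B) = 2701/10000
P(A∩B) = 2701/10000
Equal ✓ → Independent

Yes, independent


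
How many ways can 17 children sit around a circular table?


Circular arrangements of 17 distinct objects: fix one position to break rotational symmetry.
(n-1)! = 16! = 20922789888000

20922789888000


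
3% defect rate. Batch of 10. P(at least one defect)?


P(all good) = (97/100)^10 = 73742412689492826049/100000000000000000000
P(≥1 defect) = 26257587310507173951/100000000000000000000

P = 26257587310507173951/100000000000000000000 ≈ 26.26%


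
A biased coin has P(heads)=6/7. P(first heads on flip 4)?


Geometric: P(X=4) = (1-p)^(k-1)×p = (1/7)^3×6/7 = 6/2401

P(X=4) = 6/2401 ≈ 0.25%


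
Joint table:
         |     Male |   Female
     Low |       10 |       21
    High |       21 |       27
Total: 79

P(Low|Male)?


P(Low|Male) = 10/(10+21) = 10/31

P = 10/31 ≈ 32.26%


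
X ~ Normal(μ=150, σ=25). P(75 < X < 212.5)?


z₁=(75-150)/25=-3.0, z₂=(212.5-150)/25=2.5
P = Φ(2.5) - Φ(-3.0) = 0.993790 - 0.001350 = 0.992440 ≈ 0.9924

P(75 < X < 212.5) ≈ 0.9924


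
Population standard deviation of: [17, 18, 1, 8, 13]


Mean = 57/5
  (17-57/5)²=784/25
  (18-57/5)²=1089/25
  (1-57/5)²=2704/25
  (8-57/5)²=289/25
  (13-57/5)²=64/25
Σ(x-μ)² = 986/5
σ² = (986/5)/5 = 986/25

σ = √(986/25) ≈ 6.2801


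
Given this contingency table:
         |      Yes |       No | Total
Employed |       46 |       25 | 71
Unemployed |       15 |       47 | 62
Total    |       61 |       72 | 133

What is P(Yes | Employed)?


P(Yes | Employed) = 46/(46+25) = 46/71

P(Yes|Employed) = 46/71 ≈ 64.79%


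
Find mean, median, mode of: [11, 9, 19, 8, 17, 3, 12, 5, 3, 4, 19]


Sorted: [3, 3, 4, 5, 8, 9, 11, 12, 17, 19, 19]
Mean = 110/11 = 10
Median = 9
Freq: {11: 1, 9: 1, 19: 2, 8: 1, 17: 1, 3: 2, 12: 1, 5: 1, 4: 1}
Mode: [3, 19]

Mean=10, Median=9, Mode=[3, 19]


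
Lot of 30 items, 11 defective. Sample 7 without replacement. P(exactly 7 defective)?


Hypergeometric: C(11,7)×C(19,0)/C(30,7)
= 330×1/2035800 = 11/67860

P(X=7) = 11/67860 ≈ 0.02%


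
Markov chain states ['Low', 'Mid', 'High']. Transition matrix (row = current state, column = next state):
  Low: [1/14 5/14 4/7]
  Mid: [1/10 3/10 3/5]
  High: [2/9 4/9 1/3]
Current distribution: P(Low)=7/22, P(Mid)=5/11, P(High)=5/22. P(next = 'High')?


P(next=High) = Σᵢ P(now=i)×P(i→High)
= 7/22×4/7 + 5/11×3/5 + 5/22×1/3
= 2/11 + 3/11 + 5/66 = 35/66

P = 35/66 ≈ 0.5303


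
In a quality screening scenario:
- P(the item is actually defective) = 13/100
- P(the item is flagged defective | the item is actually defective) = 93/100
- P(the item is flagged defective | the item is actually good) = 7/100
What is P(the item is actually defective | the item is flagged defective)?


Using Bayes' theorem:
P(A|B) = P(B|A)·P(A) / P(B)

P(the item is flagged defective) = 93/100 × 13/100 + 7/100 × 87/100
= 1209/10000 + 609/10000 = 909/5000

P(the item is actually defective|the item is flagged defective) = (1209/10000) / (909/5000) = 403/606

P(the item is actually defective|the item is flagged defective) = 403/606 ≈ 66.50%


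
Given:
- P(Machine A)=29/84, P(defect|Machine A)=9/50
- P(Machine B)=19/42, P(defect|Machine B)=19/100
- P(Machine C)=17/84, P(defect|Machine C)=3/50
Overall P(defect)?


P(B) = Σ P(B|Aᵢ)×P(Aᵢ)
  9/50×29/84 = 87/1400
  19/100×19/42 = 361/4200
  3/50×17/84 = 17/1400
Sum = 673/4200

P(defect) = 673/4200 ≈ 16.02%


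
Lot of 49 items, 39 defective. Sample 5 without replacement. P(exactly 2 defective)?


Hypergeometric: C(39,2)×C(10,3)/C(49,5)
= 741×120/1906884 = 2470/52969

P(X=2) = 2470/52969 ≈ 4.66%


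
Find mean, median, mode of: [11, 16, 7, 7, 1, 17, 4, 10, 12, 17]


Sorted: [1, 4, 7, 7, 10, 11, 12, 16, 17, 17]
Mean = 102/10 = 51/5
Median = 21/2
Freq: {11: 1, 16: 1, 7: 2, 1: 1, 17: 2, 4: 1, 10: 1, 12: 1}
Mode: [7, 17]

Mean=51/5, Median=21/2, Mode=[7, 17]


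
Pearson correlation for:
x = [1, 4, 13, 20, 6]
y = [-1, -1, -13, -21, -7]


n=5, Σx=44, Σy=-43, Σxy=-636, Σx²=622, Σy²=661
r = (5×(-636) - 44×(-43))/√((5×622 - 44²)(5×661 - (-43)²))
= -1288/√(1174×1456) = -1288/√1709344 ≈ -1288/1307.4188 ≈ -0.9851

r ≈ -0.9851


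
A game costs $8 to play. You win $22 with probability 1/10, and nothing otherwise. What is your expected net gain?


E[gain] = (22-8)×1/10 + (-8)×9/10
= 7/5 - 36/5 = -29/5

Expected net gain = $-29/5 ≈ $-5.80


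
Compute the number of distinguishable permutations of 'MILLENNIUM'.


Letters: 10, freq: {'M': 2, 'I': 2, 'L': 2, 'E': 1, 'N': 2, 'U': 1}
10!/(2!×2!×2!×1!×2!×1!) = 3628800/16 = 226800

226800


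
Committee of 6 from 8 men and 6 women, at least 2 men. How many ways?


Count by #men:
  2M,4W: C(8,2)×C(6,4)=420
  3M,3W: C(8,3)×C(6,3)=1120
  4M,2W: C(8,4)×C(6,2)=1050
  5M,1W: C(8,5)×C(6,1)=336
  6M,0W: C(8,6)×C(6,0)=28
Total = 2954

2954


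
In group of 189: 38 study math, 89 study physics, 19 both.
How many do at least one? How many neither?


|A∪B| = 38+89-19 = 108
Neither = 189-108 = 81

At least one: 108; Neither: 81


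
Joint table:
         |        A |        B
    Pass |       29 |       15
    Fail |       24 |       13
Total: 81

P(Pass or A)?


P(Pass∨A) = P(Pass) + P(A) - P(Pass∧A)
= (44 + 53 - 29)/81 = 68/81

P = 68/81 ≈ 83.95%


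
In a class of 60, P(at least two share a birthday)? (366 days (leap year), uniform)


P(all different) = Π(366-i)/366 for i=0..59
= 0.005966
P(match) = 1 - 0.005966 = 0.994034

P ≈ 0.9940 ≈ 99.40%


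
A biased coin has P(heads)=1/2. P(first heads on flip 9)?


Geometric: P(X=9) = (1-p)^(k-1)×p = (1/2)^8×1/2 = 1/512

P(X=9) = 1/512 ≈ 0.20%


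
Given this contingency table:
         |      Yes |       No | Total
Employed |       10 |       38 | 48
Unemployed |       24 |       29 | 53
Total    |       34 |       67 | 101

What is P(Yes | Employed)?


P(Yes | Employed) = 10/(10+38) = 10/48 = 5/24

P(Yes|Employed) = 5/24 ≈ 20.83%


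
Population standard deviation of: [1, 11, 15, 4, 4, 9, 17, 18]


Mean = 79/8
  (1-79/8)²=5041/64
  (11-79/8)²=81/64
  (15-79/8)²=1681/64
  (4-79/8)²=2209/64
  (4-79/8)²=2209/64
  (9-79/8)²=49/64
  (17-79/8)²=3249/64
  (18-79/8)²=4225/64
Σ(x-μ)² = 2343/8
σ² = (2343/8)/8 = 2343/64

σ = √(2343/64) ≈ 6.0506


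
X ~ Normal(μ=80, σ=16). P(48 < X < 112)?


z₁=(48-80)/16=-2.0, z₂=(112-80)/16=2.0
P = Φ(2.0) - Φ(-2.0) = 0.977250 - 0.022750 = 0.954500 ≈ 0.9545

P(48 < X < 112) ≈ 0.9545


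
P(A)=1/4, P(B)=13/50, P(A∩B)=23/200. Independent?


P(A)×P(B) = 13/200
P(A∩B) = 23/200
Not equal → NOT independent

No, not independent


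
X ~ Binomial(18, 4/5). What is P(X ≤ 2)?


P(X ≤ 2) = Σ P(X=i) for i=0..2
P(X=0) = 1/3814697265625
P(X=1) = 72/3814697265625
P(X=2) = 2448/3814697265625
Sum = 2521/3814697265625

P(X ≤ 2) = 2521/3814697265625 ≈ 0.00%


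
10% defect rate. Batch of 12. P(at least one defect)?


P(all good) = (9/10)^12 = 282429536481/1000000000000
P(≥1 defect) = 717570463519/1000000000000

P = 717570463519/1000000000000 ≈ 71.76%


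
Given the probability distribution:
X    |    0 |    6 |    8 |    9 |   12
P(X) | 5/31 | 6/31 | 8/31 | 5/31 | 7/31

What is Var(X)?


E[X] = 229/31
E[X²] = 2141/31
Var(X) = E[X²] - (E[X])² = 2141/31 - 52441/961 = 13930/961

Var(X) = 13930/961 ≈ 14.4953


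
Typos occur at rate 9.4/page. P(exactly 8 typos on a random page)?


Poisson(λ=9.4): P(X=8) = e^(-λ)×λ^k/k!
= e^(-9.4) × 9.4^8 / 8!
≈ 8.272406556e-05 × 60956893.8541 / 40320 ≈ 0.125065

P(X=8) ≈ 0.125065 ≈ 12.51%


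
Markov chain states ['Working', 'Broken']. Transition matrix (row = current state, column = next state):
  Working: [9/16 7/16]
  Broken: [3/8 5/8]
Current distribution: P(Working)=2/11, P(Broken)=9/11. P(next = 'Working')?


P(next=Working) = Σᵢ P(now=i)×P(i→Working)
= 2/11×9/16 + 9/11×3/8
= 9/88 + 27/88 = 9/22

P = 9/22 ≈ 0.4091


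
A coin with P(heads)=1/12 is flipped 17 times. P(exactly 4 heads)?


Binomial: P(X=4) = C(17,4)×p^4×(1-p)^13
= 2380 × 1/20736 × 34522712143931/106993205379072 = 20541013725638945/554652776685109248

P(X=4) = 20541013725638945/554652776685109248 ≈ 3.70%


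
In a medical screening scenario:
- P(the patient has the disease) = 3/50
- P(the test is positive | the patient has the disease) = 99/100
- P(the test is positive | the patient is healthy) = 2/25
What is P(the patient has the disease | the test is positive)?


Using Bayes' theorem:
P(A|B) = P(B|A)·P(A) / P(B)

P(the test is positive) = 99/100 × 3/50 + 2/25 × 47/50
= 297/5000 + 47/625 = 673/5000

P(the patient has the disease|the test is positive) = (297/5000) / (673/5000) = 297/673

P(the patient has the disease|the test is positive) = 297/673 ≈ 44.13%


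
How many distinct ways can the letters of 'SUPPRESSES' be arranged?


Letters: 10, freq: {'S': 4, 'U': 1, 'P': 2, 'R': 1, 'E': 2}
10!/(4!×1!×2!×1!×2!) = 3628800/96 = 37800

37800


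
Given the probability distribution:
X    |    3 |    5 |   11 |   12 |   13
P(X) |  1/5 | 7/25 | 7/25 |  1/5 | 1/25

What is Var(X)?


E[X] = 8
E[X²] = 1956/25
Var(X) = E[X²] - (E[X])² = 1956/25 - 64 = 356/25

Var(X) = 356/25 ≈ 14.2400


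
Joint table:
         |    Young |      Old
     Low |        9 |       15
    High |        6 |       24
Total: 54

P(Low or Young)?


P(Low∨Young) = P(Low) + P(Young) - P(Low∧Young)
= (24 + 15 - 9)/54 = 30/54 = 5/9

P = 5/9 ≈ 55.56%


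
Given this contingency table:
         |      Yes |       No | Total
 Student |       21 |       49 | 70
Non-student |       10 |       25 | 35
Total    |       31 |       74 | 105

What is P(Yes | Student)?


P(Yes | Student) = 21/(21+49) = 21/70 = 3/10

P(Yes|Student) = 3/10 ≈ 30.00%


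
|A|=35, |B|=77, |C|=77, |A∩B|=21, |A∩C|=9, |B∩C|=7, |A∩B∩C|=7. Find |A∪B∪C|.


|A∪B∪C| = 35+77+77-21-9-7+7 = 159

|A∪B∪C| = 159


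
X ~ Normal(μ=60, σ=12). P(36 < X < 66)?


z₁=(36-60)/12=-2.0, z₂=(66-60)/12=0.5
P = Φ(0.5) - Φ(-2.0) = 0.691462 - 0.022750 = 0.668712 ≈ 0.6687

P(36 < X < 66) ≈ 0.6687


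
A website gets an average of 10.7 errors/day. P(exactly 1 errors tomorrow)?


Poisson(λ=10.7): P(X=1) = e^(-λ)×λ^k/k!
= e^(-10.7) × 10.7^1 / 1!
≈ 2.254493791e-05 × 10.7 / 1 ≈ 0.000241

P(X=1) ≈ 0.000241 ≈ 0.02%


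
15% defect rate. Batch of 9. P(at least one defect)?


P(all good) = (17/20)^9 = 118587876497/512000000000
P(≥1 defect) = 393412123503/512000000000

P = 393412123503/512000000000 ≈ 76.84%


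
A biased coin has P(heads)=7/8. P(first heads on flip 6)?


Geometric: P(X=6) = (1-p)^(k-1)×p = (1/8)^5×7/8 = 7/262144

P(X=6) = 7/262144 ≈ 0.00%


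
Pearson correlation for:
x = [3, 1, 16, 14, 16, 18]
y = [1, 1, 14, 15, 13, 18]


n=6, Σx=68, Σy=62, Σxy=970, Σx²=1042, Σy²=916
r = (6×970 - 68×62)/√((6×1042 - 68²)(6×916 - 62²))
= 1604/√(1628×1652) = 1604/√2689456 ≈ 1604/1639.9561 ≈ 0.9781

r ≈ 0.9781


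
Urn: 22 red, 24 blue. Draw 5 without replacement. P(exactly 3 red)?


Hypergeometric: C(22,3)×C(24,2)/C(46,5)
= 1540×276/1370754 = 40/129

P(X=3) = 40/129 ≈ 31.01%


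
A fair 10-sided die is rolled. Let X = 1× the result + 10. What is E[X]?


E[die] = (1+10)/2 = 11/2
E[X] = 1×11/2 + 10 = 31/2

E[X] = 31/2


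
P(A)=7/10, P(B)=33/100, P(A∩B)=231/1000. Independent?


P(A)×P(B) = 231/1000
P(A∩B) = 231/1000
Equal ✓ → Independent

Yes, independent


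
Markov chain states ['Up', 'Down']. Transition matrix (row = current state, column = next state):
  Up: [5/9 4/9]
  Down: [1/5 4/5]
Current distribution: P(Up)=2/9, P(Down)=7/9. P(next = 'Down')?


P(next=Down) = Σᵢ P(now=i)×P(i→Down)
= 2/9×4/9 + 7/9×4/5
= 8/81 + 28/45 = 292/405

P = 292/405 ≈ 0.7210


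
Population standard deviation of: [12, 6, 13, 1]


Mean = 32/4 = 8
  (12-8)²=16
  (6-8)²=4
  (13-8)²=25
  (1-8)²=49
Σ(x-μ)² = 94
σ² = 94/4 = 47/2

σ = √(47/2) ≈ 4.8477


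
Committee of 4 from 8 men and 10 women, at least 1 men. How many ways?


Count by #men:
  1M,3W: C(8,1)×C(10,3)=960
  2M,2W: C(8,2)×C(10,2)=1260
  3M,1W: C(8,3)×C(10,1)=560
  4M,0W: C(8,4)×C(10,0)=70
Total = 2850

2850
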